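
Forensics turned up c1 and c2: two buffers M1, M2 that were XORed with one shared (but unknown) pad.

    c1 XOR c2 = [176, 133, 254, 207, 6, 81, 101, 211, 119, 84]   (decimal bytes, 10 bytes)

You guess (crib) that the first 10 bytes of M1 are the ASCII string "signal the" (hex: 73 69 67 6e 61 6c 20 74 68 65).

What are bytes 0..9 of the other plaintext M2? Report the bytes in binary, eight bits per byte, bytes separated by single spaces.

11000011 11101100 10011001 10100001 01100111 00111101 01000101 10100111 00011111 00110001

Since c1 ⊕ c2 = M1 ⊕ M2, XORing with the guessed M1 bytes yields the corresponding M2 bytes: M2 = (c1 ⊕ c2) ⊕ M1.
byte 0: 10110000 xor 01110011 = 11000011
byte 1: 10000101 xor 01101001 = 11101100
byte 2: 11111110 xor 01100111 = 10011001
byte 3: 11001111 xor 01101110 = 10100001
byte 4: 00000110 xor 01100001 = 01100111
byte 5: 01010001 xor 01101100 = 00111101
byte 6: 01100101 xor 00100000 = 01000101
byte 7: 11010011 xor 01110100 = 10100111
byte 8: 01110111 xor 01101000 = 00011111
byte 9: 01010100 xor 01100101 = 00110001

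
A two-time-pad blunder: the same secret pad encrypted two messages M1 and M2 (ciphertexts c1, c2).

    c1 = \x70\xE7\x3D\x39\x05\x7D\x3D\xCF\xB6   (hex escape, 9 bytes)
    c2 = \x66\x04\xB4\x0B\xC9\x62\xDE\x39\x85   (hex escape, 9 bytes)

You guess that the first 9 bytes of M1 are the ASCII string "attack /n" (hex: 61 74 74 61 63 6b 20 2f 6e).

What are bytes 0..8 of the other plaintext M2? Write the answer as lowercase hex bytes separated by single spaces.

First, c1 ⊕ c2 = (M1 ⊕ K) ⊕ (M2 ⊕ K) = M1 ⊕ M2, so the key drops out. Then M2 = (M1 ⊕ M2) ⊕ M1 over the first 9 bytes.
byte 0: (70 ⊕ 66) ⊕ 61 = 16 ⊕ 61 = 77
byte 1: (e7 ⊕ 04) ⊕ 74 = e3 ⊕ 74 = 97
byte 2: (3d ⊕ b4) ⊕ 74 = 89 ⊕ 74 = fd
byte 3: (39 ⊕ 0b) ⊕ 61 = 32 ⊕ 61 = 53
byte 4: (05 ⊕ c9) ⊕ 63 = cc ⊕ 63 = af
byte 5: (7d ⊕ 62) ⊕ 6b = 1f ⊕ 6b = 74
byte 6: (3d ⊕ de) ⊕ 20 = e3 ⊕ 20 = c3
byte 7: (cf ⊕ 39) ⊕ 2f = f6 ⊕ 2f = d9
byte 8: (b6 ⊕ 85) ⊕ 6e = 33 ⊕ 6e = 5d

77 97 fd 53 af 74 c3 d9 5d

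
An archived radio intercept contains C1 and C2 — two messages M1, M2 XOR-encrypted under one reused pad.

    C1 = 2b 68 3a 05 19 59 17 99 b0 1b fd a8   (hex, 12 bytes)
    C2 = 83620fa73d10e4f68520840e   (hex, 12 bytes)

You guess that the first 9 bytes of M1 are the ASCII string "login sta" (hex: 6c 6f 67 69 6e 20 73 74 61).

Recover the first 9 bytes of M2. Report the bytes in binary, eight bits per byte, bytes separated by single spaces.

11000100 01100101 01010010 11001011 01001010 01101001 10000000 00011011 01010100

First, C1 ⊕ C2 = (M1 ⊕ K) ⊕ (M2 ⊕ K) = M1 ⊕ M2, so the key drops out. Then M2 = (M1 ⊕ M2) ⊕ M1 over the first 9 bytes.
byte 0: (2b xor 83) xor 6c = a8 xor 6c = c4
byte 1: (68 xor 62) xor 6f = 0a xor 6f = 65
byte 2: (3a xor 0f) xor 67 = 35 xor 67 = 52
byte 3: (05 xor a7) xor 69 = a2 xor 69 = cb
byte 4: (19 xor 3d) xor 6e = 24 xor 6e = 4a
byte 5: (59 xor 10) xor 20 = 49 xor 20 = 69
byte 6: (17 xor e4) xor 73 = f3 xor 73 = 80
byte 7: (99 xor f6) xor 74 = 6f xor 74 = 1b
byte 8: (b0 xor 85) xor 61 = 35 xor 61 = 54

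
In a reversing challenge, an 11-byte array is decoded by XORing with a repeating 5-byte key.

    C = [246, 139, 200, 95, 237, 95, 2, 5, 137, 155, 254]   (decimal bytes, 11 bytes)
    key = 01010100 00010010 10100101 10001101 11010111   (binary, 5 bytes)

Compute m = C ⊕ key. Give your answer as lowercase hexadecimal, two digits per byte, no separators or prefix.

a2996dd23a0b10a0044caa

The 5-byte key repeats, so the effective keystream is 54 12 a5 8d d7 54 12 a5 8d d7 54.
byte 0: f6 xor 54 = a2
byte 1: 8b xor 12 = 99
byte 2: c8 xor a5 = 6d
byte 3: 5f xor 8d = d2
byte 4: ed xor d7 = 3a
byte 5: 5f xor 54 = 0b
byte 6: 02 xor 12 = 10
byte 7: 05 xor a5 = a0
byte 8: 89 xor 8d = 04
byte 9: 9b xor d7 = 4c
byte 10: fe xor 54 = aa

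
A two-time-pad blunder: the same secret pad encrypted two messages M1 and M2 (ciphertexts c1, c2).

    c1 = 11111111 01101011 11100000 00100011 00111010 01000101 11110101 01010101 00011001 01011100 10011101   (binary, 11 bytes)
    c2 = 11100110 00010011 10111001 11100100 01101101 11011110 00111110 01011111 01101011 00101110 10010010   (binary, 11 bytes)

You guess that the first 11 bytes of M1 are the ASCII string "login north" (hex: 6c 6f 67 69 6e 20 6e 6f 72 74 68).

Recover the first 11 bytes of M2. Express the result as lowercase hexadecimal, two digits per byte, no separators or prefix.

First, c1 ⊕ c2 = (M1 ⊕ K) ⊕ (M2 ⊕ K) = M1 ⊕ M2, so the key drops out. Then M2 = (M1 ⊕ M2) ⊕ M1 over the first 11 bytes.
byte 0: (ff XOR e6) XOR 6c = 19 XOR 6c = 75
byte 1: (6b XOR 13) XOR 6f = 78 XOR 6f = 17
byte 2: (e0 XOR b9) XOR 67 = 59 XOR 67 = 3e
byte 3: (23 XOR e4) XOR 69 = c7 XOR 69 = ae
byte 4: (3a XOR 6d) XOR 6e = 57 XOR 6e = 39
byte 5: (45 XOR de) XOR 20 = 9b XOR 20 = bb
byte 6: (f5 XOR 3e) XOR 6e = cb XOR 6e = a5
byte 7: (55 XOR 5f) XOR 6f = 0a XOR 6f = 65
byte 8: (19 XOR 6b) XOR 72 = 72 XOR 72 = 00
byte 9: (5c XOR 2e) XOR 74 = 72 XOR 74 = 06
byte 10: (9d XOR 92) XOR 68 = 0f XOR 68 = 67

75173eae39bba565000667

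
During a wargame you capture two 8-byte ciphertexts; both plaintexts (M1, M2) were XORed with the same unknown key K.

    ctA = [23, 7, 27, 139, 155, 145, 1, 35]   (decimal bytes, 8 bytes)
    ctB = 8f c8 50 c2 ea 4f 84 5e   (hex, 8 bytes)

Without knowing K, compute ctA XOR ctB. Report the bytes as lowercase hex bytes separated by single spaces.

98 cf 4b 49 71 de 85 7d

ctA ⊕ ctB = (M1 ⊕ K) ⊕ (M2 ⊕ K) = M1 ⊕ M2 — the shared key cancels under XOR.
17 xor 8f = 98
07 xor c8 = cf
1b xor 50 = 4b
8b xor c2 = 49
9b xor ea = 71
91 xor 4f = de
01 xor 84 = 85
23 xor 5e = 7d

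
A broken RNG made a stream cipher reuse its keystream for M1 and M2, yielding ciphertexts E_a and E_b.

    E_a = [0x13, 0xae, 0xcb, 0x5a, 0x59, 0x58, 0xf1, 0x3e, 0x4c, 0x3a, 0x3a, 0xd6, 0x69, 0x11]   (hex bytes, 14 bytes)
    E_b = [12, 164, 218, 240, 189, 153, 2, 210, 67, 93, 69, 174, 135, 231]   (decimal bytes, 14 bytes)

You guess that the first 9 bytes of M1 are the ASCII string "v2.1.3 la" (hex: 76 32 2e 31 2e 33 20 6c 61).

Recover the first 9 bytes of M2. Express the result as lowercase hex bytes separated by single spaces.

First, E_a ⊕ E_b = (M1 ⊕ K) ⊕ (M2 ⊕ K) = M1 ⊕ M2, so the key drops out. Then M2 = (M1 ⊕ M2) ⊕ M1 over the first 9 bytes.
byte 0: (13 xor 0c) xor 76 = 1f xor 76 = 69
byte 1: (ae xor a4) xor 32 = 0a xor 32 = 38
byte 2: (cb xor da) xor 2e = 11 xor 2e = 3f
byte 3: (5a xor f0) xor 31 = aa xor 31 = 9b
byte 4: (59 xor bd) xor 2e = e4 xor 2e = ca
byte 5: (58 xor 99) xor 33 = c1 xor 33 = f2
byte 6: (f1 xor 02) xor 20 = f3 xor 20 = d3
byte 7: (3e xor d2) xor 6c = ec xor 6c = 80
byte 8: (4c xor 43) xor 61 = 0f xor 61 = 6e

69 38 3f 9b ca f2 d3 80 6e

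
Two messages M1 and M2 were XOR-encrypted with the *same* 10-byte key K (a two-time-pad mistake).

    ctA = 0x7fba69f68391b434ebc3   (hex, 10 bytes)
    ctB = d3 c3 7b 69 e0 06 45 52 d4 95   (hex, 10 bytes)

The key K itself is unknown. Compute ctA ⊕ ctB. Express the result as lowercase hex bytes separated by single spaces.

ctA ⊕ ctB = (M1 ⊕ K) ⊕ (M2 ⊕ K) = M1 ⊕ M2 — the shared key cancels under XOR.
7f ⊕ d3 = ac
ba ⊕ c3 = 79
69 ⊕ 7b = 12
f6 ⊕ 69 = 9f
83 ⊕ e0 = 63
91 ⊕ 06 = 97
b4 ⊕ 45 = f1
34 ⊕ 52 = 66
eb ⊕ d4 = 3f
c3 ⊕ 95 = 56

ac 79 12 9f 63 97 f1 66 3f 56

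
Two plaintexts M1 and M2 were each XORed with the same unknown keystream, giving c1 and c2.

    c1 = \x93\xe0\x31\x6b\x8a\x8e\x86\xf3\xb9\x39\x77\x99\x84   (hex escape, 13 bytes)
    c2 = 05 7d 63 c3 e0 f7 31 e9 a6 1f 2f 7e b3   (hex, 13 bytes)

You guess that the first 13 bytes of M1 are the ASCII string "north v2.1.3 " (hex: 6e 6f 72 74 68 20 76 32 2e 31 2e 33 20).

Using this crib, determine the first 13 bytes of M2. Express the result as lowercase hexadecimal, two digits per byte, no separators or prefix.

First, c1 ⊕ c2 = (M1 ⊕ K) ⊕ (M2 ⊕ K) = M1 ⊕ M2, so the key drops out. Then M2 = (M1 ⊕ M2) ⊕ M1 over the first 13 bytes.
byte 0: (93 xor 05) xor 6e = 96 xor 6e = f8
byte 1: (e0 xor 7d) xor 6f = 9d xor 6f = f2
byte 2: (31 xor 63) xor 72 = 52 xor 72 = 20
byte 3: (6b xor c3) xor 74 = a8 xor 74 = dc
byte 4: (8a xor e0) xor 68 = 6a xor 68 = 02
byte 5: (8e xor f7) xor 20 = 79 xor 20 = 59
byte 6: (86 xor 31) xor 76 = b7 xor 76 = c1
byte 7: (f3 xor e9) xor 32 = 1a xor 32 = 28
byte 8: (b9 xor a6) xor 2e = 1f xor 2e = 31
byte 9: (39 xor 1f) xor 31 = 26 xor 31 = 17
byte 10: (77 xor 2f) xor 2e = 58 xor 2e = 76
byte 11: (99 xor 7e) xor 33 = e7 xor 33 = d4
byte 12: (84 xor b3) xor 20 = 37 xor 20 = 17

f8f220dc0259c128311776d417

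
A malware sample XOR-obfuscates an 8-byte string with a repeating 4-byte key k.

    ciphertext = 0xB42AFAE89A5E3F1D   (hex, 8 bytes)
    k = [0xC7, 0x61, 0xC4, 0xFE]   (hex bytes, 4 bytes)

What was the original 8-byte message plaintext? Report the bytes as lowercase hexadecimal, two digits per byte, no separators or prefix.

The 4-byte key repeats, so the effective keystream is c7 61 c4 fe c7 61 c4 fe.
byte 0: b4 xor c7 = 73
byte 1: 2a xor 61 = 4b
byte 2: fa xor c4 = 3e
byte 3: e8 xor fe = 16
byte 4: 9a xor c7 = 5d
byte 5: 5e xor 61 = 3f
byte 6: 3f xor c4 = fb
byte 7: 1d xor fe = e3

734b3e165d3ffbe3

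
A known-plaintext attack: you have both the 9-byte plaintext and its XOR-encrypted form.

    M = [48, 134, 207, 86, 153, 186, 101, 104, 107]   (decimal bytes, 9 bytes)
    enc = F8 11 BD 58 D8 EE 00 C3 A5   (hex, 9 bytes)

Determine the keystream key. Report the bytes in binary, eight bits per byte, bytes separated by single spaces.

11001000 10010111 01110010 00001110 01000001 01010100 01100101 10101011 11001110

Since enc = M ⊕ key, XORing both sides with M gives key = M ⊕ enc.
byte 0: 30 xor f8 = c8
byte 1: 86 xor 11 = 97
byte 2: cf xor bd = 72
byte 3: 56 xor 58 = 0e
byte 4: 99 xor d8 = 41
byte 5: ba xor ee = 54
byte 6: 65 xor 00 = 65
byte 7: 68 xor c3 = ab
byte 8: 6b xor a5 = ce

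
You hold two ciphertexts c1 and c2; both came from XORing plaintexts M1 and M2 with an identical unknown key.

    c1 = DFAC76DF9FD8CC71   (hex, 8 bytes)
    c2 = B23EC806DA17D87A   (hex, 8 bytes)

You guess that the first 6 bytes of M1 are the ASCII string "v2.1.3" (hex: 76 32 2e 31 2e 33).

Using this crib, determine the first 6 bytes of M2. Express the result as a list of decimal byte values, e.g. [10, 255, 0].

First, c1 ⊕ c2 = (M1 ⊕ K) ⊕ (M2 ⊕ K) = M1 ⊕ M2, so the key drops out. Then M2 = (M1 ⊕ M2) ⊕ M1 over the first 6 bytes.
byte 0: (df ^ b2) ^ 76 = 6d ^ 76 = 1b
byte 1: (ac ^ 3e) ^ 32 = 92 ^ 32 = a0
byte 2: (76 ^ c8) ^ 2e = be ^ 2e = 90
byte 3: (df ^ 06) ^ 31 = d9 ^ 31 = e8
byte 4: (9f ^ da) ^ 2e = 45 ^ 2e = 6b
byte 5: (d8 ^ 17) ^ 33 = cf ^ 33 = fc

[27, 160, 144, 232, 107, 252]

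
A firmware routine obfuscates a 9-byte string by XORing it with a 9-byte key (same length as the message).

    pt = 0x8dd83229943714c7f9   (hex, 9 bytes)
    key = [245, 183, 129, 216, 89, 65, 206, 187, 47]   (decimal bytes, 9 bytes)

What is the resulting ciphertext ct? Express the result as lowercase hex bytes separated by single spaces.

78 6f b3 f1 cd 76 da 7c d6

XOR is its own inverse, so applying the key byte-wise gives the result directly.
8d XOR f5 = 78
d8 XOR b7 = 6f
32 XOR 81 = b3
29 XOR d8 = f1
94 XOR 59 = cd
37 XOR 41 = 76
14 XOR ce = da
c7 XOR bb = 7c
f9 XOR 2f = d6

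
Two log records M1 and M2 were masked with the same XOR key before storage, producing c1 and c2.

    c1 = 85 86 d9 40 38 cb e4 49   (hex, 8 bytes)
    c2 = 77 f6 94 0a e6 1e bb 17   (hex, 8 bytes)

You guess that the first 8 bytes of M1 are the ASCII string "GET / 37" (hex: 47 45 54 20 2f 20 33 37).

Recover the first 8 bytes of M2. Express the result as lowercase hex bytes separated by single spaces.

First, c1 ⊕ c2 = (M1 ⊕ K) ⊕ (M2 ⊕ K) = M1 ⊕ M2, so the key drops out. Then M2 = (M1 ⊕ M2) ⊕ M1 over the first 8 bytes.
byte 0: (85 ⊕ 77) ⊕ 47 = f2 ⊕ 47 = b5
byte 1: (86 ⊕ f6) ⊕ 45 = 70 ⊕ 45 = 35
byte 2: (d9 ⊕ 94) ⊕ 54 = 4d ⊕ 54 = 19
byte 3: (40 ⊕ 0a) ⊕ 20 = 4a ⊕ 20 = 6a
byte 4: (38 ⊕ e6) ⊕ 2f = de ⊕ 2f = f1
byte 5: (cb ⊕ 1e) ⊕ 20 = d5 ⊕ 20 = f5
byte 6: (e4 ⊕ bb) ⊕ 33 = 5f ⊕ 33 = 6c
byte 7: (49 ⊕ 17) ⊕ 37 = 5e ⊕ 37 = 69

b5 35 19 6a f1 f5 6c 69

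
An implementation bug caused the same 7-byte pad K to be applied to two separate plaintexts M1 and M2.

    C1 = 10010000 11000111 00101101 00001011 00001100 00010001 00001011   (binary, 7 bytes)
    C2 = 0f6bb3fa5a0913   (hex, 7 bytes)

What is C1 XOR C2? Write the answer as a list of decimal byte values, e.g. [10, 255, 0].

[159, 172, 158, 241, 86, 24, 24]

C1 ⊕ C2 = (M1 ⊕ K) ⊕ (M2 ⊕ K) = M1 ⊕ M2 — the shared key cancels under XOR.
10010000 ^ 00001111 = 10011111
11000111 ^ 01101011 = 10101100
00101101 ^ 10110011 = 10011110
00001011 ^ 11111010 = 11110001
00001100 ^ 01011010 = 01010110
00010001 ^ 00001001 = 00011000
00001011 ^ 00010011 = 00011000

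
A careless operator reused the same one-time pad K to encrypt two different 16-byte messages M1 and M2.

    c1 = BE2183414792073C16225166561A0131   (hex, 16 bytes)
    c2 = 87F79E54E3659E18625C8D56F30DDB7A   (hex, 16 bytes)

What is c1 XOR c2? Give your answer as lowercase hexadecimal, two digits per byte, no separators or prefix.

39d61d15a4f79924747edc30a517da4b

c1 ⊕ c2 = (M1 ⊕ K) ⊕ (M2 ⊕ K) = M1 ⊕ M2 — the shared key cancels under XOR.
byte 0: be XOR 87 = 39
byte 1: 21 XOR f7 = d6
byte 2: 83 XOR 9e = 1d
byte 3: 41 XOR 54 = 15
byte 4: 47 XOR e3 = a4
byte 5: 92 XOR 65 = f7
byte 6: 07 XOR 9e = 99
byte 7: 3c XOR 18 = 24
byte 8: 16 XOR 62 = 74
byte 9: 22 XOR 5c = 7e
byte 10: 51 XOR 8d = dc
byte 11: 66 XOR 56 = 30
byte 12: 56 XOR f3 = a5
byte 13: 1a XOR 0d = 17
byte 14: 01 XOR db = da
byte 15: 31 XOR 7a = 4b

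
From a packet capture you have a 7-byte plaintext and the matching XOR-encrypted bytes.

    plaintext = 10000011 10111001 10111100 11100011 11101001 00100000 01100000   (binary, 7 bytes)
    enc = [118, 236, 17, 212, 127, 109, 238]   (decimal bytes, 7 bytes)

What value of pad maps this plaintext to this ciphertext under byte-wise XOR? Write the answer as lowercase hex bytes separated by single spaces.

Since enc = plaintext ⊕ pad, XORing both sides with plaintext gives pad = plaintext ⊕ enc.
byte 0: 83 ⊕ 76 = f5
byte 1: b9 ⊕ ec = 55
byte 2: bc ⊕ 11 = ad
byte 3: e3 ⊕ d4 = 37
byte 4: e9 ⊕ 7f = 96
byte 5: 20 ⊕ 6d = 4d
byte 6: 60 ⊕ ee = 8e

f5 55 ad 37 96 4d 8e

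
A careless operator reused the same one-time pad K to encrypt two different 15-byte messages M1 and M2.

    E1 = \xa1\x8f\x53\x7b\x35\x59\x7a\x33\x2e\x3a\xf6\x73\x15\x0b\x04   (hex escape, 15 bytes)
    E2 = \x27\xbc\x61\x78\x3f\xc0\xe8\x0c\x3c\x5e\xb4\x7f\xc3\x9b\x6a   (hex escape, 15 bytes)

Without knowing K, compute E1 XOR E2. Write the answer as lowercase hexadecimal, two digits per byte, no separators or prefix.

E1 ⊕ E2 = (M1 ⊕ K) ⊕ (M2 ⊕ K) = M1 ⊕ M2 — the shared key cancels under XOR.
byte 0: 161 ⊕  39 = 134
byte 1: 143 ⊕ 188 =  51
byte 2:  83 ⊕  97 =  50
byte 3: 123 ⊕ 120 =   3
byte 4:  53 ⊕  63 =  10
byte 5:  89 ⊕ 192 = 153
byte 6: 122 ⊕ 232 = 146
byte 7:  51 ⊕  12 =  63
byte 8:  46 ⊕  60 =  18
byte 9:  58 ⊕  94 = 100
byte 10: 246 ⊕ 180 =  66
byte 11: 115 ⊕ 127 =  12
byte 12:  21 ⊕ 195 = 214
byte 13:  11 ⊕ 155 = 144
byte 14:   4 ⊕ 106 = 110

863332030a99923f1264420cd6906e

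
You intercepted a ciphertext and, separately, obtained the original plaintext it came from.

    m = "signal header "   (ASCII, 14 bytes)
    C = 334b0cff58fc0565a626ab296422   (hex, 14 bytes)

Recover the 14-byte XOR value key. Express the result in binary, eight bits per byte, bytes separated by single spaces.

01000000 00100010 01101011 10010001 00111001 10010000 00100101 00001101 11000011 01000111 11001111 01001100 00010110 00000010

Since C = m ⊕ key, XORing both sides with m gives key = m ⊕ C.
115 ⊕  51 =  64
105 ⊕  75 =  34
103 ⊕  12 = 107
110 ⊕ 255 = 145
 97 ⊕  88 =  57
108 ⊕ 252 = 144
 32 ⊕   5 =  37
104 ⊕ 101 =  13
101 ⊕ 166 = 195
 97 ⊕  38 =  71
100 ⊕ 171 = 207
101 ⊕  41 =  76
114 ⊕ 100 =  22
 32 ⊕  34 =   2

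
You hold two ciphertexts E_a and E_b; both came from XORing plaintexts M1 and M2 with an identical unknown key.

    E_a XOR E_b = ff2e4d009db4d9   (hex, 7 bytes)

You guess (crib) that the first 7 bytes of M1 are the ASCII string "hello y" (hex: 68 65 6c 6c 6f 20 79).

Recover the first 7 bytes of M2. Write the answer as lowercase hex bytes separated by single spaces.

97 4b 21 6c f2 94 a0

Since E_a ⊕ E_b = M1 ⊕ M2, XORing with the guessed M1 bytes yields the corresponding M2 bytes: M2 = (E_a ⊕ E_b) ⊕ M1.
11111111 xor 01101000 = 10010111
00101110 xor 01100101 = 01001011
01001101 xor 01101100 = 00100001
00000000 xor 01101100 = 01101100
10011101 xor 01101111 = 11110010
10110100 xor 00100000 = 10010100
11011001 xor 01111001 = 10100000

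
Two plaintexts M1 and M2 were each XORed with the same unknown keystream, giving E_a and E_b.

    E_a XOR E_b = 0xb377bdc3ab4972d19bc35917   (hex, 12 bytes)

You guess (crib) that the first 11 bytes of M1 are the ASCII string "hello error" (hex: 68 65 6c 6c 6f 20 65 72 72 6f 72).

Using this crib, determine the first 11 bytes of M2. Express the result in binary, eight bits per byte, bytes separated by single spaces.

11011011 00010010 11010001 10101111 11000100 01101001 00010111 10100011 11101001 10101100 00101011

Since E_a ⊕ E_b = M1 ⊕ M2, XORing with the guessed M1 bytes yields the corresponding M2 bytes: M2 = (E_a ⊕ E_b) ⊕ M1.
10110011 xor 01101000 = 11011011
01110111 xor 01100101 = 00010010
10111101 xor 01101100 = 11010001
11000011 xor 01101100 = 10101111
10101011 xor 01101111 = 11000100
01001001 xor 00100000 = 01101001
01110010 xor 01100101 = 00010111
11010001 xor 01110010 = 10100011
10011011 xor 01110010 = 11101001
11000011 xor 01101111 = 10101100
01011001 xor 01110010 = 00101011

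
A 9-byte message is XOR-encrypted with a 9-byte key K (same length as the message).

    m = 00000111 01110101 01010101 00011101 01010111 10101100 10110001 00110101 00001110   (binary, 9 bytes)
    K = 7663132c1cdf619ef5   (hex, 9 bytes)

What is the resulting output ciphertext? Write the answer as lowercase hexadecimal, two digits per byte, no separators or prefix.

00000111 ^ 01110110 = 01110001
01110101 ^ 01100011 = 00010110
01010101 ^ 00010011 = 01000110
00011101 ^ 00101100 = 00110001
01010111 ^ 00011100 = 01001011
10101100 ^ 11011111 = 01110011
10110001 ^ 01100001 = 11010000
00110101 ^ 10011110 = 10101011
00001110 ^ 11110101 = 11111011

711646314b73d0abfb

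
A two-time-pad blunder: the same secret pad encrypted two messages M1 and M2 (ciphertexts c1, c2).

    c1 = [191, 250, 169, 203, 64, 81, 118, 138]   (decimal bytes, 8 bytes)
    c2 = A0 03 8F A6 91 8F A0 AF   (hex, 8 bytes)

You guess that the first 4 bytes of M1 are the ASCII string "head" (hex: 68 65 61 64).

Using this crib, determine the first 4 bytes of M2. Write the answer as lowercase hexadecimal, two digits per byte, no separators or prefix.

First, c1 ⊕ c2 = (M1 ⊕ K) ⊕ (M2 ⊕ K) = M1 ⊕ M2, so the key drops out. Then M2 = (M1 ⊕ M2) ⊕ M1 over the first 4 bytes.
byte 0: (bf xor a0) xor 68 = 1f xor 68 = 77
byte 1: (fa xor 03) xor 65 = f9 xor 65 = 9c
byte 2: (a9 xor 8f) xor 61 = 26 xor 61 = 47
byte 3: (cb xor a6) xor 64 = 6d xor 64 = 09

779c4709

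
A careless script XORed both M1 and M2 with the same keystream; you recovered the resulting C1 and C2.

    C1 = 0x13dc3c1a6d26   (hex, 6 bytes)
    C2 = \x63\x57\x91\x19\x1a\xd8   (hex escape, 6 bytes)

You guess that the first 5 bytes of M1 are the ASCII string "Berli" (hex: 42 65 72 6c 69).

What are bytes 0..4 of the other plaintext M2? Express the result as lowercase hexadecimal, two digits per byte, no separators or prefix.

32eedf6f1e

First, C1 ⊕ C2 = (M1 ⊕ K) ⊕ (M2 ⊕ K) = M1 ⊕ M2, so the key drops out. Then M2 = (M1 ⊕ M2) ⊕ M1 over the first 5 bytes.
byte 0: (13 ^ 63) ^ 42 = 70 ^ 42 = 32
byte 1: (dc ^ 57) ^ 65 = 8b ^ 65 = ee
byte 2: (3c ^ 91) ^ 72 = ad ^ 72 = df
byte 3: (1a ^ 19) ^ 6c = 03 ^ 6c = 6f
byte 4: (6d ^ 1a) ^ 69 = 77 ^ 69 = 1e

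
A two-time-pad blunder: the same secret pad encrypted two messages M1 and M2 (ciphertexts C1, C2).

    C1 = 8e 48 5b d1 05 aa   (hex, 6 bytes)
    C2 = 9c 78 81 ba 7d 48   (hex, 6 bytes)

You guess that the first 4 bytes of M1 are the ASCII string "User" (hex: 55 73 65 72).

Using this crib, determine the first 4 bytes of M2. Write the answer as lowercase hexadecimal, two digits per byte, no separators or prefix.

4743bf19

First, C1 ⊕ C2 = (M1 ⊕ K) ⊕ (M2 ⊕ K) = M1 ⊕ M2, so the key drops out. Then M2 = (M1 ⊕ M2) ⊕ M1 over the first 4 bytes.
byte 0: (8e ^ 9c) ^ 55 = 12 ^ 55 = 47
byte 1: (48 ^ 78) ^ 73 = 30 ^ 73 = 43
byte 2: (5b ^ 81) ^ 65 = da ^ 65 = bf
byte 3: (d1 ^ ba) ^ 72 = 6b ^ 72 = 19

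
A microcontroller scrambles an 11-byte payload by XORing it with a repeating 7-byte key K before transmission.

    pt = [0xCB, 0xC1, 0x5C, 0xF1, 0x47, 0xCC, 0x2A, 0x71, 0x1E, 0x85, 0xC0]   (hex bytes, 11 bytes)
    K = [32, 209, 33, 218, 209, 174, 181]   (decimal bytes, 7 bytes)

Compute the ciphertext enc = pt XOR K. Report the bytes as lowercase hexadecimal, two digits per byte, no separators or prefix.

The 7-byte key repeats, so the effective keystream is 20 d1 21 da d1 ae b5 20 d1 21 da.
byte 0: 203 xor  32 = 235
byte 1: 193 xor 209 =  16
byte 2:  92 xor  33 = 125
byte 3: 241 xor 218 =  43
byte 4:  71 xor 209 = 150
byte 5: 204 xor 174 =  98
byte 6:  42 xor 181 = 159
byte 7: 113 xor  32 =  81
byte 8:  30 xor 209 = 207
byte 9: 133 xor  33 = 164
byte 10: 192 xor 218 =  26

eb107d2b96629f51cfa41a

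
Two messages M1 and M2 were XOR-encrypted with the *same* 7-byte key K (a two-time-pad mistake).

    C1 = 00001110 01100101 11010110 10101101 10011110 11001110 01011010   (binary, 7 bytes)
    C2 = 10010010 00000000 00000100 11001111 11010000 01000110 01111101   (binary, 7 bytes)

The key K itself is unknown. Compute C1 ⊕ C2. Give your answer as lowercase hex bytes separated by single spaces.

C1 ⊕ C2 = (M1 ⊕ K) ⊕ (M2 ⊕ K) = M1 ⊕ M2 — the shared key cancels under XOR.
0e ^ 92 = 9c
65 ^ 00 = 65
d6 ^ 04 = d2
ad ^ cf = 62
9e ^ d0 = 4e
ce ^ 46 = 88
5a ^ 7d = 27

9c 65 d2 62 4e 88 27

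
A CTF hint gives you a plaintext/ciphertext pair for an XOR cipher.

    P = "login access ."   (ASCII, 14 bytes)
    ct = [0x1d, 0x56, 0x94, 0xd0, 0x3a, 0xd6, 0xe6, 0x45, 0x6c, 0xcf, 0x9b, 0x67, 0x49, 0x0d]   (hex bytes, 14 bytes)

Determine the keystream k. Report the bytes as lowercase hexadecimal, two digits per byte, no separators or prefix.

Since ct = P ⊕ k, XORing both sides with P gives k = P ⊕ ct.
01101100 ⊕ 00011101 = 01110001
01101111 ⊕ 01010110 = 00111001
01100111 ⊕ 10010100 = 11110011
01101001 ⊕ 11010000 = 10111001
01101110 ⊕ 00111010 = 01010100
00100000 ⊕ 11010110 = 11110110
01100001 ⊕ 11100110 = 10000111
01100011 ⊕ 01000101 = 00100110
01100011 ⊕ 01101100 = 00001111
01100101 ⊕ 11001111 = 10101010
01110011 ⊕ 10011011 = 11101000
01110011 ⊕ 01100111 = 00010100
00100000 ⊕ 01001001 = 01101001
00101110 ⊕ 00001101 = 00100011

7139f3b954f687260faae8146923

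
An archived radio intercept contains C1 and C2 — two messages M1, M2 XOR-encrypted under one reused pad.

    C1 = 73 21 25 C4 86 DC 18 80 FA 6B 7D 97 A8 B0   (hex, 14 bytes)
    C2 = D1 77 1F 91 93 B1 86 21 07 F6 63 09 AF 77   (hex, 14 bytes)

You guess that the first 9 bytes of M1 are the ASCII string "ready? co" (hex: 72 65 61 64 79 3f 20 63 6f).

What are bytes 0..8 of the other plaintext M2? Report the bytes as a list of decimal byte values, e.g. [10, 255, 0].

First, C1 ⊕ C2 = (M1 ⊕ K) ⊕ (M2 ⊕ K) = M1 ⊕ M2, so the key drops out. Then M2 = (M1 ⊕ M2) ⊕ M1 over the first 9 bytes.
byte 0: (73 ^ d1) ^ 72 = a2 ^ 72 = d0
byte 1: (21 ^ 77) ^ 65 = 56 ^ 65 = 33
byte 2: (25 ^ 1f) ^ 61 = 3a ^ 61 = 5b
byte 3: (c4 ^ 91) ^ 64 = 55 ^ 64 = 31
byte 4: (86 ^ 93) ^ 79 = 15 ^ 79 = 6c
byte 5: (dc ^ b1) ^ 3f = 6d ^ 3f = 52
byte 6: (18 ^ 86) ^ 20 = 9e ^ 20 = be
byte 7: (80 ^ 21) ^ 63 = a1 ^ 63 = c2
byte 8: (fa ^ 07) ^ 6f = fd ^ 6f = 92

[208, 51, 91, 49, 108, 82, 190, 194, 146]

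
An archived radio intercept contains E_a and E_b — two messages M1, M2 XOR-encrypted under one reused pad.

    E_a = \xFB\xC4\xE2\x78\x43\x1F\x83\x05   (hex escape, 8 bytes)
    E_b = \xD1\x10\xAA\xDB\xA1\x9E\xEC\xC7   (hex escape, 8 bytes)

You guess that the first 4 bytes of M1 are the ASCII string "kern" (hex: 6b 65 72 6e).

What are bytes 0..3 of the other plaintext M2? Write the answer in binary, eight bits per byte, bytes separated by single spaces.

First, E_a ⊕ E_b = (M1 ⊕ K) ⊕ (M2 ⊕ K) = M1 ⊕ M2, so the key drops out. Then M2 = (M1 ⊕ M2) ⊕ M1 over the first 4 bytes.
byte 0: (fb ⊕ d1) ⊕ 6b = 2a ⊕ 6b = 41
byte 1: (c4 ⊕ 10) ⊕ 65 = d4 ⊕ 65 = b1
byte 2: (e2 ⊕ aa) ⊕ 72 = 48 ⊕ 72 = 3a
byte 3: (78 ⊕ db) ⊕ 6e = a3 ⊕ 6e = cd

01000001 10110001 00111010 11001101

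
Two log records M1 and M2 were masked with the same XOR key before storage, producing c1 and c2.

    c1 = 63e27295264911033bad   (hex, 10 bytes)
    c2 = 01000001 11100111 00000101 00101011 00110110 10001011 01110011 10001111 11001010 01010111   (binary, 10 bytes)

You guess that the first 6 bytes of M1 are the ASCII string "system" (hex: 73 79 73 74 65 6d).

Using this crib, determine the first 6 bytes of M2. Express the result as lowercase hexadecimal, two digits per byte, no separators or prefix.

517c04ca75af

First, c1 ⊕ c2 = (M1 ⊕ K) ⊕ (M2 ⊕ K) = M1 ⊕ M2, so the key drops out. Then M2 = (M1 ⊕ M2) ⊕ M1 over the first 6 bytes.
byte 0: (63 ⊕ 41) ⊕ 73 = 22 ⊕ 73 = 51
byte 1: (e2 ⊕ e7) ⊕ 79 = 05 ⊕ 79 = 7c
byte 2: (72 ⊕ 05) ⊕ 73 = 77 ⊕ 73 = 04
byte 3: (95 ⊕ 2b) ⊕ 74 = be ⊕ 74 = ca
byte 4: (26 ⊕ 36) ⊕ 65 = 10 ⊕ 65 = 75
byte 5: (49 ⊕ 8b) ⊕ 6d = c2 ⊕ 6d = af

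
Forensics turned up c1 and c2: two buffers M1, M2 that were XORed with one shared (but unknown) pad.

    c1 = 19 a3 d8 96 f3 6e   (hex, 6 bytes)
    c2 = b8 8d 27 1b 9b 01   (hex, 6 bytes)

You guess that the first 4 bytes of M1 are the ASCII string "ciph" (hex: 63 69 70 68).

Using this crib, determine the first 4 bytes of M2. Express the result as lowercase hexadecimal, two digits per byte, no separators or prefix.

First, c1 ⊕ c2 = (M1 ⊕ K) ⊕ (M2 ⊕ K) = M1 ⊕ M2, so the key drops out. Then M2 = (M1 ⊕ M2) ⊕ M1 over the first 4 bytes.
byte 0: (19 xor b8) xor 63 = a1 xor 63 = c2
byte 1: (a3 xor 8d) xor 69 = 2e xor 69 = 47
byte 2: (d8 xor 27) xor 70 = ff xor 70 = 8f
byte 3: (96 xor 1b) xor 68 = 8d xor 68 = e5

c2478fe5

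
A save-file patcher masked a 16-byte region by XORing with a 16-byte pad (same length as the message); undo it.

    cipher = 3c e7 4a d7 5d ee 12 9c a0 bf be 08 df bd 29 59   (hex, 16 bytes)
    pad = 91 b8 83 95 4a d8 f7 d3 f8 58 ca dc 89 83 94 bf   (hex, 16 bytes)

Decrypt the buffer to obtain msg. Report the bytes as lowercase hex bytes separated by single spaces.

XOR is its own inverse, so applying the key byte-wise gives the result directly.
00111100 xor 10010001 = 10101101
11100111 xor 10111000 = 01011111
01001010 xor 10000011 = 11001001
11010111 xor 10010101 = 01000010
01011101 xor 01001010 = 00010111
11101110 xor 11011000 = 00110110
00010010 xor 11110111 = 11100101
10011100 xor 11010011 = 01001111
10100000 xor 11111000 = 01011000
10111111 xor 01011000 = 11100111
10111110 xor 11001010 = 01110100
00001000 xor 11011100 = 11010100
11011111 xor 10001001 = 01010110
10111101 xor 10000011 = 00111110
00101001 xor 10010100 = 10111101
01011001 xor 10111111 = 11100110

ad 5f c9 42 17 36 e5 4f 58 e7 74 d4 56 3e bd e6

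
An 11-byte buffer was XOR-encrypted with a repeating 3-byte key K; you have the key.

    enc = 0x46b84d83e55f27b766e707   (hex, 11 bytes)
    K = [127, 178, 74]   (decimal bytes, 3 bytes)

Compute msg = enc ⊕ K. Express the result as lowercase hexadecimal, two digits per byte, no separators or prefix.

The 3-byte key repeats, so the effective keystream is 7f b2 4a 7f b2 4a 7f b2 4a 7f b2.
byte 0: 01000110 ⊕ 01111111 = 00111001
byte 1: 10111000 ⊕ 10110010 = 00001010
byte 2: 01001101 ⊕ 01001010 = 00000111
byte 3: 10000011 ⊕ 01111111 = 11111100
byte 4: 11100101 ⊕ 10110010 = 01010111
byte 5: 01011111 ⊕ 01001010 = 00010101
byte 6: 00100111 ⊕ 01111111 = 01011000
byte 7: 10110111 ⊕ 10110010 = 00000101
byte 8: 01100110 ⊕ 01001010 = 00101100
byte 9: 11100111 ⊕ 01111111 = 10011000
byte 10: 00000111 ⊕ 10110010 = 10110101

390a07fc571558052c98b5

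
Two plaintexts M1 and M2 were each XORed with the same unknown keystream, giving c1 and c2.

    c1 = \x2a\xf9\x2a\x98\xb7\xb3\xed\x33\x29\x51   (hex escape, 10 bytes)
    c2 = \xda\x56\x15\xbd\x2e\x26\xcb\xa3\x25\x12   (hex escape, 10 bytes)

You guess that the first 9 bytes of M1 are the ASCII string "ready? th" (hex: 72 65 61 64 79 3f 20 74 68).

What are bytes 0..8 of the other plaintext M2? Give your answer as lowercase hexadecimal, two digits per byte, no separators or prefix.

82ca5e41e0aa06e464

First, c1 ⊕ c2 = (M1 ⊕ K) ⊕ (M2 ⊕ K) = M1 ⊕ M2, so the key drops out. Then M2 = (M1 ⊕ M2) ⊕ M1 over the first 9 bytes.
byte 0: (2a ⊕ da) ⊕ 72 = f0 ⊕ 72 = 82
byte 1: (f9 ⊕ 56) ⊕ 65 = af ⊕ 65 = ca
byte 2: (2a ⊕ 15) ⊕ 61 = 3f ⊕ 61 = 5e
byte 3: (98 ⊕ bd) ⊕ 64 = 25 ⊕ 64 = 41
byte 4: (b7 ⊕ 2e) ⊕ 79 = 99 ⊕ 79 = e0
byte 5: (b3 ⊕ 26) ⊕ 3f = 95 ⊕ 3f = aa
byte 6: (ed ⊕ cb) ⊕ 20 = 26 ⊕ 20 = 06
byte 7: (33 ⊕ a3) ⊕ 74 = 90 ⊕ 74 = e4
byte 8: (29 ⊕ 25) ⊕ 68 = 0c ⊕ 68 = 64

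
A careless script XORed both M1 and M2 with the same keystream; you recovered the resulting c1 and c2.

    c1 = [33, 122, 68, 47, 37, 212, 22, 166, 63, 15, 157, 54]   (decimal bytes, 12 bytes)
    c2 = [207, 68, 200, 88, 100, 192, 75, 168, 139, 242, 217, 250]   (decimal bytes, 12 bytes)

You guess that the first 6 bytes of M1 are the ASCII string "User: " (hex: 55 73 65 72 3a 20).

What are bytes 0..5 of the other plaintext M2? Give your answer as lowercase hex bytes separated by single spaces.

bb 4d e9 05 7b 34

First, c1 ⊕ c2 = (M1 ⊕ K) ⊕ (M2 ⊕ K) = M1 ⊕ M2, so the key drops out. Then M2 = (M1 ⊕ M2) ⊕ M1 over the first 6 bytes.
byte 0: (21 xor cf) xor 55 = ee xor 55 = bb
byte 1: (7a xor 44) xor 73 = 3e xor 73 = 4d
byte 2: (44 xor c8) xor 65 = 8c xor 65 = e9
byte 3: (2f xor 58) xor 72 = 77 xor 72 = 05
byte 4: (25 xor 64) xor 3a = 41 xor 3a = 7b
byte 5: (d4 xor c0) xor 20 = 14 xor 20 = 34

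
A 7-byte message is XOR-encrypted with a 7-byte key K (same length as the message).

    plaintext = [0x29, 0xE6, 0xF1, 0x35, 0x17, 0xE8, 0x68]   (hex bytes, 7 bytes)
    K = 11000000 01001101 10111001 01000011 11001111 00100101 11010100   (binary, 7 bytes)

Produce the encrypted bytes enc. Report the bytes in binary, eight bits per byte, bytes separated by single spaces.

11101001 10101011 01001000 01110110 11011000 11001101 10111100

XOR is its own inverse, so applying the key byte-wise gives the result directly.
29 xor c0 = e9
e6 xor 4d = ab
f1 xor b9 = 48
35 xor 43 = 76
17 xor cf = d8
e8 xor 25 = cd
68 xor d4 = bc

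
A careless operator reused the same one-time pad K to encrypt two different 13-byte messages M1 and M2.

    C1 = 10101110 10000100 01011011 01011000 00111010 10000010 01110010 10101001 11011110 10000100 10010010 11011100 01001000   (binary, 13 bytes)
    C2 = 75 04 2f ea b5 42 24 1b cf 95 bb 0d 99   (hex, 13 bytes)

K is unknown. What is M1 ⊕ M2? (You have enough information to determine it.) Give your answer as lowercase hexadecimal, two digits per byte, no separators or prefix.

db8074b28fc056b2111129d1d1

C1 ⊕ C2 = (M1 ⊕ K) ⊕ (M2 ⊕ K) = M1 ⊕ M2 — the shared key cancels under XOR.
174 ^ 117 = 219
132 ^   4 = 128
 91 ^  47 = 116
 88 ^ 234 = 178
 58 ^ 181 = 143
130 ^  66 = 192
114 ^  36 =  86
169 ^  27 = 178
222 ^ 207 =  17
132 ^ 149 =  17
146 ^ 187 =  41
220 ^  13 = 209
 72 ^ 153 = 209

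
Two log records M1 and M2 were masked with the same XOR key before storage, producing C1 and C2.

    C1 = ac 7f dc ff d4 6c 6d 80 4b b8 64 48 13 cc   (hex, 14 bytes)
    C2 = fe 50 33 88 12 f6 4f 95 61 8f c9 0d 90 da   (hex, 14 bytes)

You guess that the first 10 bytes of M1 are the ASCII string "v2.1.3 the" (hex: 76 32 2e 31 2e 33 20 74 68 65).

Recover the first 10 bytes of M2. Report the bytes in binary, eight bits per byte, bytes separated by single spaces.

00100100 00011101 11000001 01000110 11101000 10101001 00000010 01100001 01000010 01010010

First, C1 ⊕ C2 = (M1 ⊕ K) ⊕ (M2 ⊕ K) = M1 ⊕ M2, so the key drops out. Then M2 = (M1 ⊕ M2) ⊕ M1 over the first 10 bytes.
byte 0: (ac ⊕ fe) ⊕ 76 = 52 ⊕ 76 = 24
byte 1: (7f ⊕ 50) ⊕ 32 = 2f ⊕ 32 = 1d
byte 2: (dc ⊕ 33) ⊕ 2e = ef ⊕ 2e = c1
byte 3: (ff ⊕ 88) ⊕ 31 = 77 ⊕ 31 = 46
byte 4: (d4 ⊕ 12) ⊕ 2e = c6 ⊕ 2e = e8
byte 5: (6c ⊕ f6) ⊕ 33 = 9a ⊕ 33 = a9
byte 6: (6d ⊕ 4f) ⊕ 20 = 22 ⊕ 20 = 02
byte 7: (80 ⊕ 95) ⊕ 74 = 15 ⊕ 74 = 61
byte 8: (4b ⊕ 61) ⊕ 68 = 2a ⊕ 68 = 42
byte 9: (b8 ⊕ 8f) ⊕ 65 = 37 ⊕ 65 = 52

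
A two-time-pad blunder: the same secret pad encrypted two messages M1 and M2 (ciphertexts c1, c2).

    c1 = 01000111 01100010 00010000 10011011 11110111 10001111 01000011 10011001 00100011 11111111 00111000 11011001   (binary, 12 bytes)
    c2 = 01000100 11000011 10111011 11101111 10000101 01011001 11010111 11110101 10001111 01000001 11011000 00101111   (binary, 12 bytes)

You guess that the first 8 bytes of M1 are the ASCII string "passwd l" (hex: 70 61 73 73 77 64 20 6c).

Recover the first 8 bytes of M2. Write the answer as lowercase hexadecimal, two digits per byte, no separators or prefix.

First, c1 ⊕ c2 = (M1 ⊕ K) ⊕ (M2 ⊕ K) = M1 ⊕ M2, so the key drops out. Then M2 = (M1 ⊕ M2) ⊕ M1 over the first 8 bytes.
byte 0: (47 ^ 44) ^ 70 = 03 ^ 70 = 73
byte 1: (62 ^ c3) ^ 61 = a1 ^ 61 = c0
byte 2: (10 ^ bb) ^ 73 = ab ^ 73 = d8
byte 3: (9b ^ ef) ^ 73 = 74 ^ 73 = 07
byte 4: (f7 ^ 85) ^ 77 = 72 ^ 77 = 05
byte 5: (8f ^ 59) ^ 64 = d6 ^ 64 = b2
byte 6: (43 ^ d7) ^ 20 = 94 ^ 20 = b4
byte 7: (99 ^ f5) ^ 6c = 6c ^ 6c = 00

73c0d80705b2b400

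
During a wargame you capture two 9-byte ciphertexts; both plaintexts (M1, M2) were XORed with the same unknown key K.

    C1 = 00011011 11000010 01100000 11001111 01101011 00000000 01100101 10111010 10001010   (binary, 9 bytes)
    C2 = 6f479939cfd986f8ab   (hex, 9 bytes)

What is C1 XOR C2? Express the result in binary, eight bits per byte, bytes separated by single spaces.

01110100 10000101 11111001 11110110 10100100 11011001 11100011 01000010 00100001

C1 ⊕ C2 = (M1 ⊕ K) ⊕ (M2 ⊕ K) = M1 ⊕ M2 — the shared key cancels under XOR.
byte 0: 1b XOR 6f = 74
byte 1: c2 XOR 47 = 85
byte 2: 60 XOR 99 = f9
byte 3: cf XOR 39 = f6
byte 4: 6b XOR cf = a4
byte 5: 00 XOR d9 = d9
byte 6: 65 XOR 86 = e3
byte 7: ba XOR f8 = 42
byte 8: 8a XOR ab = 21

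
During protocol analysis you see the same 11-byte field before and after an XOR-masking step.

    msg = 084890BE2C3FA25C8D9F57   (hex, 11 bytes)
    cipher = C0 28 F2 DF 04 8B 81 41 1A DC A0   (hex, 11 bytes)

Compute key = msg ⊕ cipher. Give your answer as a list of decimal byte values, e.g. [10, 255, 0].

[200, 96, 98, 97, 40, 180, 35, 29, 151, 67, 247]

Since cipher = msg ⊕ key, XORing both sides with msg gives key = msg ⊕ cipher.
00001000 ⊕ 11000000 = 11001000
01001000 ⊕ 00101000 = 01100000
10010000 ⊕ 11110010 = 01100010
10111110 ⊕ 11011111 = 01100001
00101100 ⊕ 00000100 = 00101000
00111111 ⊕ 10001011 = 10110100
10100010 ⊕ 10000001 = 00100011
01011100 ⊕ 01000001 = 00011101
10001101 ⊕ 00011010 = 10010111
10011111 ⊕ 11011100 = 01000011
01010111 ⊕ 10100000 = 11110111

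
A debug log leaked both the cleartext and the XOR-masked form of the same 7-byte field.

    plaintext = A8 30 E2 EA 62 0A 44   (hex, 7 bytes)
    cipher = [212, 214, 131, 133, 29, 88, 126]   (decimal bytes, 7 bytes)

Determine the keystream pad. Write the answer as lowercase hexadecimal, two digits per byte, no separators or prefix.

Since cipher = plaintext ⊕ pad, XORing both sides with plaintext gives pad = plaintext ⊕ cipher.
byte 0: a8 XOR d4 = 7c
byte 1: 30 XOR d6 = e6
byte 2: e2 XOR 83 = 61
byte 3: ea XOR 85 = 6f
byte 4: 62 XOR 1d = 7f
byte 5: 0a XOR 58 = 52
byte 6: 44 XOR 7e = 3a

7ce6616f7f523a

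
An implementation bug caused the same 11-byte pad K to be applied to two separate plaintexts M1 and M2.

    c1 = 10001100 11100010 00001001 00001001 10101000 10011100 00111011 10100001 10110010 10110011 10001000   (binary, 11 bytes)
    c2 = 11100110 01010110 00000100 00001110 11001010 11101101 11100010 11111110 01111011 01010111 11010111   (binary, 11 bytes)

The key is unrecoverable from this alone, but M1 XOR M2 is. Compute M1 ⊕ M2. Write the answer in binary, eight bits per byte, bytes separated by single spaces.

c1 ⊕ c2 = (M1 ⊕ K) ⊕ (M2 ⊕ K) = M1 ⊕ M2 — the shared key cancels under XOR.
10001100 XOR 11100110 = 01101010
11100010 XOR 01010110 = 10110100
00001001 XOR 00000100 = 00001101
00001001 XOR 00001110 = 00000111
10101000 XOR 11001010 = 01100010
10011100 XOR 11101101 = 01110001
00111011 XOR 11100010 = 11011001
10100001 XOR 11111110 = 01011111
10110010 XOR 01111011 = 11001001
10110011 XOR 01010111 = 11100100
10001000 XOR 11010111 = 01011111

01101010 10110100 00001101 00000111 01100010 01110001 11011001 01011111 11001001 11100100 01011111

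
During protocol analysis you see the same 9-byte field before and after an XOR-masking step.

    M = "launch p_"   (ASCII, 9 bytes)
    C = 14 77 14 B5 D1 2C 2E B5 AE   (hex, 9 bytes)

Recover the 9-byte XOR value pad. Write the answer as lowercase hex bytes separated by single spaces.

Since C = M ⊕ pad, XORing both sides with M gives pad = M ⊕ C.
byte 0: 108 xor  20 = 120
byte 1:  97 xor 119 =  22
byte 2: 117 xor  20 =  97
byte 3: 110 xor 181 = 219
byte 4:  99 xor 209 = 178
byte 5: 104 xor  44 =  68
byte 6:  32 xor  46 =  14
byte 7: 112 xor 181 = 197
byte 8:  95 xor 174 = 241

78 16 61 db b2 44 0e c5 f1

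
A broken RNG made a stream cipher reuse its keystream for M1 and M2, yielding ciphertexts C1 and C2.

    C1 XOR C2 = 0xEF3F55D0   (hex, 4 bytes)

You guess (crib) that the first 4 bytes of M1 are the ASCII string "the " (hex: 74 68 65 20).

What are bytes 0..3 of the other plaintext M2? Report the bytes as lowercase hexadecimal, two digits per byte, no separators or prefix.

Since C1 ⊕ C2 = M1 ⊕ M2, XORing with the guessed M1 bytes yields the corresponding M2 bytes: M2 = (C1 ⊕ C2) ⊕ M1.
11101111 xor 01110100 = 10011011
00111111 xor 01101000 = 01010111
01010101 xor 01100101 = 00110000
11010000 xor 00100000 = 11110000

9b5730f0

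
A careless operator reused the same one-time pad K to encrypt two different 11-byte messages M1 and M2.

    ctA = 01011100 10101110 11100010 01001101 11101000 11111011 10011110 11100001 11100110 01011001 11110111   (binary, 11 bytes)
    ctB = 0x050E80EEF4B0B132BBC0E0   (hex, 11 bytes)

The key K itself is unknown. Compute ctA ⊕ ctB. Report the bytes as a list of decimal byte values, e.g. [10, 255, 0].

ctA ⊕ ctB = (M1 ⊕ K) ⊕ (M2 ⊕ K) = M1 ⊕ M2 — the shared key cancels under XOR.
5c ^ 05 = 59
ae ^ 0e = a0
e2 ^ 80 = 62
4d ^ ee = a3
e8 ^ f4 = 1c
fb ^ b0 = 4b
9e ^ b1 = 2f
e1 ^ 32 = d3
e6 ^ bb = 5d
59 ^ c0 = 99
f7 ^ e0 = 17

[89, 160, 98, 163, 28, 75, 47, 211, 93, 153, 23]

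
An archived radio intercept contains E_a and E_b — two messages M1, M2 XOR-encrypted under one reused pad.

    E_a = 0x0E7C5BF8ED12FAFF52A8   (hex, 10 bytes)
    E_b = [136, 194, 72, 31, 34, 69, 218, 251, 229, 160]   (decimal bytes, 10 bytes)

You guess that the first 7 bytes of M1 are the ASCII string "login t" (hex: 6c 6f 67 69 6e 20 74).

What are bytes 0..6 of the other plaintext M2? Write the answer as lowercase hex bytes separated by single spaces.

ea d1 74 8e a1 77 54

First, E_a ⊕ E_b = (M1 ⊕ K) ⊕ (M2 ⊕ K) = M1 ⊕ M2, so the key drops out. Then M2 = (M1 ⊕ M2) ⊕ M1 over the first 7 bytes.
byte 0: (0e ^ 88) ^ 6c = 86 ^ 6c = ea
byte 1: (7c ^ c2) ^ 6f = be ^ 6f = d1
byte 2: (5b ^ 48) ^ 67 = 13 ^ 67 = 74
byte 3: (f8 ^ 1f) ^ 69 = e7 ^ 69 = 8e
byte 4: (ed ^ 22) ^ 6e = cf ^ 6e = a1
byte 5: (12 ^ 45) ^ 20 = 57 ^ 20 = 77
byte 6: (fa ^ da) ^ 74 = 20 ^ 74 = 54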